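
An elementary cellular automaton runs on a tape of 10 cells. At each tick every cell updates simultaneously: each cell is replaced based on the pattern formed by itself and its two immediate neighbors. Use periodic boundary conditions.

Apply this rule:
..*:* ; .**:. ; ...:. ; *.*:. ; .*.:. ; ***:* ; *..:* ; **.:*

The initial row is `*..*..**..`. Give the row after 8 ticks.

.*..**..*.

.**.**.***
..*..*..**
**.**.**.*
**..*..*..
.***.**.**
..**..*..*
**.***.**.
.*..**..*.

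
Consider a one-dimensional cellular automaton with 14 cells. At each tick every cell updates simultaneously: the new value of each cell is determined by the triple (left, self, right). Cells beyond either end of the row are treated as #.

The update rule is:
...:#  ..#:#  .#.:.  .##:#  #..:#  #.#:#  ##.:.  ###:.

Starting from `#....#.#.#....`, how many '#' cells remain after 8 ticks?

11

tick 1: .####.#.#.####
tick 2: ##...#.#.##...
tick 3: ..###.#.##.###
tick 4: ###..#.##.##..
tick 5: ...##.##.##.##
tick 6: ####.##.##.##.
tick 7: ....##.##.##.#
tick 8: #####.##.##.##
count of #: 11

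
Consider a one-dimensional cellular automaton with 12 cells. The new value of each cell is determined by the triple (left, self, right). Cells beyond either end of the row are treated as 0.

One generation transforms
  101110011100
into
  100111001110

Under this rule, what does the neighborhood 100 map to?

At position 5 the neighborhood is 100; the next row has 1 there.

1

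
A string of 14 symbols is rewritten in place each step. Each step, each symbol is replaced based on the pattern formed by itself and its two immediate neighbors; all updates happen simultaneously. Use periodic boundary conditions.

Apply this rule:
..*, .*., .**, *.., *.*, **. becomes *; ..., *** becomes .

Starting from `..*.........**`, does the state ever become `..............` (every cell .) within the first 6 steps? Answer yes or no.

step 1: ****.......***
step 2: ...**.....**..
step 3: ..****...****.
step 4: .**..**.**..**
step 5: **************
step 6: ..............
all cells are . at step 6

yes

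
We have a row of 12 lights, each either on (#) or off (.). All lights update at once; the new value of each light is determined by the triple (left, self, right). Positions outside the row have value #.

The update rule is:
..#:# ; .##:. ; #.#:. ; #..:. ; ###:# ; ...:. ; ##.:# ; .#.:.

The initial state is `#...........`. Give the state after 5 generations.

generation 1: #..........#
generation 2: #.........#.
generation 3: #........#..
generation 4: #.......#..#
generation 5: #......#..#.

#......#..#.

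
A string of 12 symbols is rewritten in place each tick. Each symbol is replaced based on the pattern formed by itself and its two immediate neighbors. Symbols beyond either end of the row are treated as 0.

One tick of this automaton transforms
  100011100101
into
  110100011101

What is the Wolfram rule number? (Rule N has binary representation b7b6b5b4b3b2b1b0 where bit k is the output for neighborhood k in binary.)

22

position 5: 111 → 0  (bit 7 = 0)
position 6: 110 → 0  (bit 6 = 0)
position 10: 101 → 0  (bit 5 = 0)
position 1: 100 → 1  (bit 4 = 1)
position 4: 011 → 0  (bit 3 = 0)
position 0: 010 → 1  (bit 2 = 1)
position 3: 001 → 1  (bit 1 = 1)
position 2: 000 → 0  (bit 0 = 0)
bits b7..b0 = 00010110 = 22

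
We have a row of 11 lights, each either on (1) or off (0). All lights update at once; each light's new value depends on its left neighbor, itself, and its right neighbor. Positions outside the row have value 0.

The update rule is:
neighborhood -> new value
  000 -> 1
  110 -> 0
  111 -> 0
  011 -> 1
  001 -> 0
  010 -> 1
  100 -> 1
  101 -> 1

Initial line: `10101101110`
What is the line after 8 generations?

10111101000

11111011001
10000110101
11110101111
10001111000
11101000111
10011110100
11010001111
10111101000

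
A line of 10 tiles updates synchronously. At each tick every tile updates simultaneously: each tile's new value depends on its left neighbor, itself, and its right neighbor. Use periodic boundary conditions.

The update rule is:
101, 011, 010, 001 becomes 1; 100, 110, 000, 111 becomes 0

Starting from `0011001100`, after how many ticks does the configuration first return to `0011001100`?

10

0110011000
1100110000
1001100001
0011000011
0110000110
1100001100
1000011001
0000110011
0001100110
0011001100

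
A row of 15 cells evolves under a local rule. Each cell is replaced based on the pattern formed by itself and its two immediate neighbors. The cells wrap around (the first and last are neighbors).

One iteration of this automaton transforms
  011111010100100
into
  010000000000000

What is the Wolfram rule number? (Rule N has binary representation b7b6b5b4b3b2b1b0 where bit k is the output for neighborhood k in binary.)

8

position 2: 111 → 0  (bit 7 = 0)
position 5: 110 → 0  (bit 6 = 0)
position 6: 101 → 0  (bit 5 = 0)
position 10: 100 → 0  (bit 4 = 0)
position 1: 011 → 1  (bit 3 = 1)
position 7: 010 → 0  (bit 2 = 0)
position 0: 001 → 0  (bit 1 = 0)
position 14: 000 → 0  (bit 0 = 0)
bits b7..b0 = 00001000 = 8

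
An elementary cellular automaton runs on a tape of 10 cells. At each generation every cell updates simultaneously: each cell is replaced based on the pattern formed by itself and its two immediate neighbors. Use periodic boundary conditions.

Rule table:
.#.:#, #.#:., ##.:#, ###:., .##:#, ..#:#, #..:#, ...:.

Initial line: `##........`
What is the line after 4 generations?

generation 1: ###......#
generation 2: ..##....##
generation 3: #####..###
generation 4: ....####..

....####..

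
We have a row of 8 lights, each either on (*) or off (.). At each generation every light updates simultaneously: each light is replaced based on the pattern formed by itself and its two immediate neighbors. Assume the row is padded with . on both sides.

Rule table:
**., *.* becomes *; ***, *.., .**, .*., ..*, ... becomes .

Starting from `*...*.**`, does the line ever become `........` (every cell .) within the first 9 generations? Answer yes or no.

.....*.*
......*.
........
all cells are . at generation 3

yes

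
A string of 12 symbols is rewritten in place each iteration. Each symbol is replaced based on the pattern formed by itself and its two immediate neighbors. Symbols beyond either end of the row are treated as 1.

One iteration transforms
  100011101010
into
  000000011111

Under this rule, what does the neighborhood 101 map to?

At position 7 the neighborhood is 101; the next row has 1 there.

1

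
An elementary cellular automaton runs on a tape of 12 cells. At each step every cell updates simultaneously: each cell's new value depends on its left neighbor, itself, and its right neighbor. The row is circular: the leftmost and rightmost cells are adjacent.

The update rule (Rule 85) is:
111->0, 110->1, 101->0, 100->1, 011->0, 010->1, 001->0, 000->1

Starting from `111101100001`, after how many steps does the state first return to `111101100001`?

000100111100
110110000111
010011110000
011000011111
001111000001
100001111101
111100000100
000111110110
110000010011
011111011000
000001001111
111101100001

12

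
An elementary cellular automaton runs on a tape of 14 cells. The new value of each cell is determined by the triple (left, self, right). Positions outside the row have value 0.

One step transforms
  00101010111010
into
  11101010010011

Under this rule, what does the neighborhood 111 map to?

At position 9 the neighborhood is 111; the next row has 1 there.

1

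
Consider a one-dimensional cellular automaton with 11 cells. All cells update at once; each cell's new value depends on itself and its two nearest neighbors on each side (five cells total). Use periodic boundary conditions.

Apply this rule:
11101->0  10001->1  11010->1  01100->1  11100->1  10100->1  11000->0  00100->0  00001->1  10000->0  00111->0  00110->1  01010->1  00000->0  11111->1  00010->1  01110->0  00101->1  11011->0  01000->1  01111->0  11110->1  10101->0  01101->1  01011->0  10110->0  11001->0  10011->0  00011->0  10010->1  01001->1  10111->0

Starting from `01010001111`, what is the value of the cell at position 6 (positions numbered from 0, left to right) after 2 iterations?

0

iteration 1: 10111100010
iteration 2: 00001101111
position 6 holds 0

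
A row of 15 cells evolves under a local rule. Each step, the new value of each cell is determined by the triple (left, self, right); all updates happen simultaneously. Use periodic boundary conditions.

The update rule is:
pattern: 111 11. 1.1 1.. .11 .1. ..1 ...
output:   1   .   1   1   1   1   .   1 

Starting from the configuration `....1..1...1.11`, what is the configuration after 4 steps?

111.11.111.111.
11.11.111.111.1
1.11.111.111.11
.11.111.111.111

.11.111.111.111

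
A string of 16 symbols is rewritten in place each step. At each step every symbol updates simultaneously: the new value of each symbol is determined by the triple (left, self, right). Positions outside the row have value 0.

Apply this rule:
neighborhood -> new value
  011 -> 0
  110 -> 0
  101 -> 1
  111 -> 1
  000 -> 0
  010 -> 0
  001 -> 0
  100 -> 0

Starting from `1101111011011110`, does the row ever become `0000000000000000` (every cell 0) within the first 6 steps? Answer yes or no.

yes

step 1: 0010110100101100
step 2: 0001001000010000
step 3: 0000000000000000
all cells are 0 at step 3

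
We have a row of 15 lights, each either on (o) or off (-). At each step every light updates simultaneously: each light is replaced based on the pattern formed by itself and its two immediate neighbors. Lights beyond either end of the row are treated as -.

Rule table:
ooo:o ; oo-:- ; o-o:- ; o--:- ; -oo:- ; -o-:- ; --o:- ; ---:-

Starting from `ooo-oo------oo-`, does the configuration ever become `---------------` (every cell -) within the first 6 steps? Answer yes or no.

-o-------------
---------------
all cells are - at step 2

yes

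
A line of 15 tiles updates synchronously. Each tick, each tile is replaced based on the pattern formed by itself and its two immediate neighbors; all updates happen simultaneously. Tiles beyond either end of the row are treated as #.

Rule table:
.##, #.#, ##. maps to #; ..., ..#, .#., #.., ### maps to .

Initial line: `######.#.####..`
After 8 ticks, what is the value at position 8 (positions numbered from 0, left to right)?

.....##.##..#..
.....#####.....
.....#...#.....
...............
...............  (fixed point — unchanged through tick 8)
position 8 holds .

.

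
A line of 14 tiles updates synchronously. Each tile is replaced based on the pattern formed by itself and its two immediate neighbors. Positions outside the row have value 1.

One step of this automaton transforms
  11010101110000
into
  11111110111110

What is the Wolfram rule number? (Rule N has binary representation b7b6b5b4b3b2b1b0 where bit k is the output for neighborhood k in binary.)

245

position 0: 111 → 1  (bit 7 = 1)
position 1: 110 → 1  (bit 6 = 1)
position 2: 101 → 1  (bit 5 = 1)
position 10: 100 → 1  (bit 4 = 1)
position 7: 011 → 0  (bit 3 = 0)
position 3: 010 → 1  (bit 2 = 1)
position 13: 001 → 0  (bit 1 = 0)
position 11: 000 → 1  (bit 0 = 1)
bits b7..b0 = 11110101 = 245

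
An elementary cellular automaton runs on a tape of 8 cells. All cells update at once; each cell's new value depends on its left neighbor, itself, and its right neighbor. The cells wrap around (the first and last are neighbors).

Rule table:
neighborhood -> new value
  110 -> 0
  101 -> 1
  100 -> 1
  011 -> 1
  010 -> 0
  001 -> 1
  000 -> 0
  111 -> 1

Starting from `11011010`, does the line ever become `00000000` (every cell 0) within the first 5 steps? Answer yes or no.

no

10110101
01101011
11010110
10101101
01011011
step 5 is 01011011, still not uniform 0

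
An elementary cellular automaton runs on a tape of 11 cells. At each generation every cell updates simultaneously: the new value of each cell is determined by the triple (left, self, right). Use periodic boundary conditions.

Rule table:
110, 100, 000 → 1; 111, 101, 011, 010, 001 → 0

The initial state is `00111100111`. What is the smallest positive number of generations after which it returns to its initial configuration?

10000110001
11110011100
00011000110
11001110011
01100011000
00111001111
10001100001
11100111100
00110000110
10011110011
11000011000
01111001110
00001100011
11100111001
00110001100
10011100111
11000110000
01110011110
00011000011
11001111001
01100001100
00111100111

22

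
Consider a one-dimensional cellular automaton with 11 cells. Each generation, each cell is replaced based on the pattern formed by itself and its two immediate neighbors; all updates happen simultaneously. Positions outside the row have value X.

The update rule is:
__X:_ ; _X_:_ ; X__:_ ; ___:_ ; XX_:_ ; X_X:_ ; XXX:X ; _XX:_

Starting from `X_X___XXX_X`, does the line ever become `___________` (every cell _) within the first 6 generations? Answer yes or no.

yes

_______X___
___________
all cells are _ at generation 2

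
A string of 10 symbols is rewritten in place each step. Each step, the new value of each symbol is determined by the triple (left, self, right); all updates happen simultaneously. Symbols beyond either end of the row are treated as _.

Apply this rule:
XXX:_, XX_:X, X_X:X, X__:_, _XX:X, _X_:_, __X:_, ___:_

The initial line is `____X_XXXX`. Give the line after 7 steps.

_____XX__X
_____XX___
_____XX___  (fixed point — unchanged through step 7)

_____XX___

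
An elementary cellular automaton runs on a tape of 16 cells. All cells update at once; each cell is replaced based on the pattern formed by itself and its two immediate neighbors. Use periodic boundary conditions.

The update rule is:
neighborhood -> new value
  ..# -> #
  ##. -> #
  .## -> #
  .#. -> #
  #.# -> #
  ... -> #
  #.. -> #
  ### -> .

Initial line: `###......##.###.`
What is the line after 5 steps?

#.###########.##
###.........###.
#.###########.##  (repeats step 1; period 2)
step 5: #.###########.##

#.###########.##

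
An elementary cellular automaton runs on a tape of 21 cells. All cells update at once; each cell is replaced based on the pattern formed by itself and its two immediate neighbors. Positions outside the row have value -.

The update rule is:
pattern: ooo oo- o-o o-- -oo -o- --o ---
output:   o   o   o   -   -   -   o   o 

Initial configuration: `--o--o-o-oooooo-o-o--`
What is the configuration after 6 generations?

generation 1: oo--o-o-o-oooooo-o--o
generation 2: -o-o-o-o-o-oooooo--o-
generation 3: o-o-o-o-o-o-ooooo-o--
generation 4: -o-o-o-o-o-o-ooooo--o
generation 5: o-o-o-o-o-o-o-oooo-o-
generation 6: -o-o-o-o-o-o-o-oooo--

-o-o-o-o-o-o-o-oooo--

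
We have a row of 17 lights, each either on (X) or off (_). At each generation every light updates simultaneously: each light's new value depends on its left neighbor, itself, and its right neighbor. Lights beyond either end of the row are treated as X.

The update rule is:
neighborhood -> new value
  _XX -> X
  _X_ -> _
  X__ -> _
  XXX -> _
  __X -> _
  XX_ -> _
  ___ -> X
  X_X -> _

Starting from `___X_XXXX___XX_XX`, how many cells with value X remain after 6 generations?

_X___X____X_X__X_
___X___XX________
_X___X_X__XXXXXX_
___X______X______
_X___XXXX___XXXX_
___X_X____X_X____
count of X: 4

4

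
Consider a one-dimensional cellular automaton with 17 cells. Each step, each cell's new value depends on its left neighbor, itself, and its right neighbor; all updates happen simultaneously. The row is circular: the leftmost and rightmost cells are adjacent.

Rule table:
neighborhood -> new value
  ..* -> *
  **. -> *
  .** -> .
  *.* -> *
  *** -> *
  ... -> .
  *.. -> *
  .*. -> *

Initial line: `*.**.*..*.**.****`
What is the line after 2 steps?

step 1: **.*******.**.***
step 2: ***.*******.**.**

***.*******.**.**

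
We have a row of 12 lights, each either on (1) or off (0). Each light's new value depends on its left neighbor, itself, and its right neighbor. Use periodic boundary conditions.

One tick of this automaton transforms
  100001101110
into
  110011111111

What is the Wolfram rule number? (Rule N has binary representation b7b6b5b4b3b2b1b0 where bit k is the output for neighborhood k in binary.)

position 9: 111 → 1  (bit 7 = 1)
position 6: 110 → 1  (bit 6 = 1)
position 7: 101 → 1  (bit 5 = 1)
position 1: 100 → 1  (bit 4 = 1)
position 5: 011 → 1  (bit 3 = 1)
position 0: 010 → 1  (bit 2 = 1)
position 4: 001 → 1  (bit 1 = 1)
position 2: 000 → 0  (bit 0 = 0)
bits b7..b0 = 11111110 = 254

254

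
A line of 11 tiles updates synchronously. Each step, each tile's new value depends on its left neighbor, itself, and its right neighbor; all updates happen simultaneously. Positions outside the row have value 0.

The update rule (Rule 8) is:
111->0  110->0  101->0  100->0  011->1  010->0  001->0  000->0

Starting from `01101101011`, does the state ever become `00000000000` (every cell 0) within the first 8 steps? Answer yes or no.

yes

step 1: 01001000010
step 2: 00000000000
all cells are 0 at step 2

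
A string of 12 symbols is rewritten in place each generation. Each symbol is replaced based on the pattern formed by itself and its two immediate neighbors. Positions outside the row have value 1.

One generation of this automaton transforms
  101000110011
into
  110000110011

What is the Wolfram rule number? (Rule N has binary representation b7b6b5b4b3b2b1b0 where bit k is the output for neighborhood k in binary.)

232

position 11: 111 → 1  (bit 7 = 1)
position 0: 110 → 1  (bit 6 = 1)
position 1: 101 → 1  (bit 5 = 1)
position 3: 100 → 0  (bit 4 = 0)
position 6: 011 → 1  (bit 3 = 1)
position 2: 010 → 0  (bit 2 = 0)
position 5: 001 → 0  (bit 1 = 0)
position 4: 000 → 0  (bit 0 = 0)
bits b7..b0 = 11101000 = 232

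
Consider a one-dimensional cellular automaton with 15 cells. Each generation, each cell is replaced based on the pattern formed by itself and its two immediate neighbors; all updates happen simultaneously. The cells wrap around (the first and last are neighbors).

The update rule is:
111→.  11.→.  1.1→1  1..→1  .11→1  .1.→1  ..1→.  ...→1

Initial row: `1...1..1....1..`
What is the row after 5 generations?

111.11.1111.11.
1..11.11...11.1
.1.1.11.11.1.11
111111.11.1111.
1.....11.11...1

1.....11.11...1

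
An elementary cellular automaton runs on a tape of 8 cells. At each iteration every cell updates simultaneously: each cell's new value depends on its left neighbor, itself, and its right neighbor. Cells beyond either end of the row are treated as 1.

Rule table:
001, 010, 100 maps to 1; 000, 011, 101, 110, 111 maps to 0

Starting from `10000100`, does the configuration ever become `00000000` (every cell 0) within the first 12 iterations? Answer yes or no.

yes

01001111
01110000
00001001
10011110
01100000
00010001
10111010
00000010
10000110
01001000
01111101
00000000
all cells are 0 at iteration 12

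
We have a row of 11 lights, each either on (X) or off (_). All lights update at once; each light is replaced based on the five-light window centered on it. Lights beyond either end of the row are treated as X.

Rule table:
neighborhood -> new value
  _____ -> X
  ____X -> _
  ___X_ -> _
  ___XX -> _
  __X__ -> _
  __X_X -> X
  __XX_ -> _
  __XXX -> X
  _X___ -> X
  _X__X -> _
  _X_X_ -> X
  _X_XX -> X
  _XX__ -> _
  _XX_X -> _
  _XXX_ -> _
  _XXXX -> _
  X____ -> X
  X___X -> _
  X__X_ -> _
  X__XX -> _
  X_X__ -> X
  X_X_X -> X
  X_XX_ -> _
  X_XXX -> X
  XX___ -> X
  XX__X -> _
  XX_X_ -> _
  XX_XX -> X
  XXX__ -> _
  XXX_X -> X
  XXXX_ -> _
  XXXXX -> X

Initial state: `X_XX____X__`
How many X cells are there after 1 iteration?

4

XX__XX_____
count of X: 4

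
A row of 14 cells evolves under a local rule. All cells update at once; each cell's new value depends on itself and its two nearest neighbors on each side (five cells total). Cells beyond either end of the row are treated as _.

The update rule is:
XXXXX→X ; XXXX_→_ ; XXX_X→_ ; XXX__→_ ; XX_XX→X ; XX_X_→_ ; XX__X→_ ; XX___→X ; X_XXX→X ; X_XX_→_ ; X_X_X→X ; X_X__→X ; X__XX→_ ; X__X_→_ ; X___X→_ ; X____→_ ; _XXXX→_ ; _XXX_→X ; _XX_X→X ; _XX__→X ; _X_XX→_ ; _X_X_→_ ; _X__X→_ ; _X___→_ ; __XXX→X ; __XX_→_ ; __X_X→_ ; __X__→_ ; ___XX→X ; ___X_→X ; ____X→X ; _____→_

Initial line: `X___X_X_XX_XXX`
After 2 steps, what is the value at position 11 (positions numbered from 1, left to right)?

step 1: ___X__X__XXXX_
step 2: _XX______X___X
position 11 holds _

_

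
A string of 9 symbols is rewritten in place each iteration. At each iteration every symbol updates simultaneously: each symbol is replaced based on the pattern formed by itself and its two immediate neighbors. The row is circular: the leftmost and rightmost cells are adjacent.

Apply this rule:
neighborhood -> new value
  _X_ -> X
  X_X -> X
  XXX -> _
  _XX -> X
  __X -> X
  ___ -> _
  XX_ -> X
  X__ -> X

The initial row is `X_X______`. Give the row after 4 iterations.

XXXX____X
___XX__XX
X_XXXXXXX
XXX______

XXX______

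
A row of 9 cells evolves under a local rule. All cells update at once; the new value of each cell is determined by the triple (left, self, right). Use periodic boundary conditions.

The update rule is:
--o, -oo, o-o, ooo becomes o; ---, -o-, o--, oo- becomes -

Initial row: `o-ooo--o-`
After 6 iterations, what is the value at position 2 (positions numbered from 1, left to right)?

-ooo--o-o
ooo--o-o-
oo--o-o-o
o--o-o-oo
--o-o-ooo
-o-o-ooo-
position 2 holds o

o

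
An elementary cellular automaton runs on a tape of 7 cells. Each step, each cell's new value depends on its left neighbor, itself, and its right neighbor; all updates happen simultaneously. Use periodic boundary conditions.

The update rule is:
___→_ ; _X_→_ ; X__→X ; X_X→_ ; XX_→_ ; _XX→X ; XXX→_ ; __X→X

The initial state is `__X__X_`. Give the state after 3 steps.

__X_X__

_X_XX_X
___X___
__X_X__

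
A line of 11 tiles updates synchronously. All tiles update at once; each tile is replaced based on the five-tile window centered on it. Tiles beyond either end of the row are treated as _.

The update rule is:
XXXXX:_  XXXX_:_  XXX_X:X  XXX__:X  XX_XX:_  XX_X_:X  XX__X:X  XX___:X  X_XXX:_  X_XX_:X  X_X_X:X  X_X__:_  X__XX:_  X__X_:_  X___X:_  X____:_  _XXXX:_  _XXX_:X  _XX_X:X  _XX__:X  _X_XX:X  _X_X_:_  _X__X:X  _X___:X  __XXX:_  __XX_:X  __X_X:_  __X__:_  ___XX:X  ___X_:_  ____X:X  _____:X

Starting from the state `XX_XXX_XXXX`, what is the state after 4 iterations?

iteration 1: XX__XX____X
iteration 2: XXX_XXX_X__
iteration 3: _XX__XXX_X_
iteration 4: XXXX__XXX_X

XXXX__XXX_X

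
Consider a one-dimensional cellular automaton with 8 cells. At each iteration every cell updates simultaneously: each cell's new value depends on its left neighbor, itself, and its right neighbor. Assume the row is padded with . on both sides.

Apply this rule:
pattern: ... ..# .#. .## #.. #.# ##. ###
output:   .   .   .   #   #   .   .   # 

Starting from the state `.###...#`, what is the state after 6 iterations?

.....#..

iteration 1: .##.#...
iteration 2: .#...#..
iteration 3: ..#...#.
iteration 4: ...#...#
iteration 5: ....#...
iteration 6: .....#..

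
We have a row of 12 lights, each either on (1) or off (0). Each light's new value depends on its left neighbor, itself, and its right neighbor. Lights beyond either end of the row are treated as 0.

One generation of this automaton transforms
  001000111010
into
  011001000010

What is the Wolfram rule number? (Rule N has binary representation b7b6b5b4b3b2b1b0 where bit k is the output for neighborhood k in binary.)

position 7: 111 → 0  (bit 7 = 0)
position 8: 110 → 0  (bit 6 = 0)
position 9: 101 → 0  (bit 5 = 0)
position 3: 100 → 0  (bit 4 = 0)
position 6: 011 → 0  (bit 3 = 0)
position 2: 010 → 1  (bit 2 = 1)
position 1: 001 → 1  (bit 1 = 1)
position 0: 000 → 0  (bit 0 = 0)
bits b7..b0 = 00000110 = 6

6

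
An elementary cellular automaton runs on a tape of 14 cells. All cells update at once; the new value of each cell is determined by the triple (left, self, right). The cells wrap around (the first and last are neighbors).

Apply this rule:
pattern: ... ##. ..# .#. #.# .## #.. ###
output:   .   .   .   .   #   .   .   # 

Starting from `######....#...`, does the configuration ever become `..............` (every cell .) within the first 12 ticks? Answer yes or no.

.####.........
..##..........
..............
all cells are . at tick 3

yes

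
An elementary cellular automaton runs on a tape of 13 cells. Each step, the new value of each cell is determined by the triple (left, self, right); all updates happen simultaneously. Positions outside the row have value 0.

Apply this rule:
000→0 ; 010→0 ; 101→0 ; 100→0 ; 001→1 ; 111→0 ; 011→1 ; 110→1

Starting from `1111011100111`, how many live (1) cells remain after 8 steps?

3

1001010101101
0010000001100
0100000011100
1000000110100
0000001110000
0000011010000
0000111000000
0001101000000
count of 1: 3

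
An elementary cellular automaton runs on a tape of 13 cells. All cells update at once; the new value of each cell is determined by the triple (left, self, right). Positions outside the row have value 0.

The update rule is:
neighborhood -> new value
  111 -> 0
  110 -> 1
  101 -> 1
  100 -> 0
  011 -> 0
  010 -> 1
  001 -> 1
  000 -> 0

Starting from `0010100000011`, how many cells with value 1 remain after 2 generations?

6

0111100000101
1000100001111
count of 1: 6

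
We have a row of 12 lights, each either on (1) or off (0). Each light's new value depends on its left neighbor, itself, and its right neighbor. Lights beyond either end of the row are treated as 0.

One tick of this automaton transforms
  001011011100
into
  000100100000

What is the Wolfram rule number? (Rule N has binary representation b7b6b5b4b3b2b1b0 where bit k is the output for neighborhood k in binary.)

position 8: 111 → 0  (bit 7 = 0)
position 5: 110 → 0  (bit 6 = 0)
position 3: 101 → 1  (bit 5 = 1)
position 10: 100 → 0  (bit 4 = 0)
position 4: 011 → 0  (bit 3 = 0)
position 2: 010 → 0  (bit 2 = 0)
position 1: 001 → 0  (bit 1 = 0)
position 0: 000 → 0  (bit 0 = 0)
bits b7..b0 = 00100000 = 32

32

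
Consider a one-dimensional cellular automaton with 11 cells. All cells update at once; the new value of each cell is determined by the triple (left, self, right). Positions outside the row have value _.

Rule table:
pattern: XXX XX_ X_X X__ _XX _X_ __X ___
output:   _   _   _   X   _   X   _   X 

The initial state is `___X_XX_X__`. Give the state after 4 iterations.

__XXXX_____

iteration 1: XX_X____XXX
iteration 2: ___XXXX____
iteration 3: XX_____XXXX
iteration 4: __XXXX_____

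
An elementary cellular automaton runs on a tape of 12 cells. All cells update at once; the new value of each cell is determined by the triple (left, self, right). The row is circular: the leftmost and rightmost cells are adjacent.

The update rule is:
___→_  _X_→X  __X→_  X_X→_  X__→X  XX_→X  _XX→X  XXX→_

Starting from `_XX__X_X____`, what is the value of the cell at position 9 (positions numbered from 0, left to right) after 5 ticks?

X

_XXX_X_XX___
_X_X_X_XXX__
_X_X_X_X_XX_
_X_X_X_X_XXX
_X_X_X_X_X_X
position 9 holds X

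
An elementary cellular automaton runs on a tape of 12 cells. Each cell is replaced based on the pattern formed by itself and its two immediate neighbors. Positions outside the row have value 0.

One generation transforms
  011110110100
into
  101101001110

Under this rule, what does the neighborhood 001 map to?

1

At position 0 the neighborhood is 001; the next row has 1 there.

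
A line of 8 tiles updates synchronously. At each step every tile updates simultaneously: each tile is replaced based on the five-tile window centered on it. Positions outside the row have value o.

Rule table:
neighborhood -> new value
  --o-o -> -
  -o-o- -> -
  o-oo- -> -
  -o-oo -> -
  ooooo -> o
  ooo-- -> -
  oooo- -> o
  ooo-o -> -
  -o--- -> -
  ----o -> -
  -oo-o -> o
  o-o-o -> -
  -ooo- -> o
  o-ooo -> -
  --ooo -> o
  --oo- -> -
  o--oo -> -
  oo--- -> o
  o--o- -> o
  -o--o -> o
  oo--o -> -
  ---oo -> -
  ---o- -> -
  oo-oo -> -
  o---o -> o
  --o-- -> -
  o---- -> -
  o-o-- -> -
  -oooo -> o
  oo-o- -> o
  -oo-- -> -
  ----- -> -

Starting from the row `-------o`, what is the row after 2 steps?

o------o
-o-----o

-o-----o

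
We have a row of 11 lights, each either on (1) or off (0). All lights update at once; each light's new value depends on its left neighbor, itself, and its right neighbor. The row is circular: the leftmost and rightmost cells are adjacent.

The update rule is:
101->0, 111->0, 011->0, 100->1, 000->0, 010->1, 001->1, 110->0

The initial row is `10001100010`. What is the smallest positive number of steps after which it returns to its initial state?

5

11010010110
00011110000
00100001000
01110011100
10001100010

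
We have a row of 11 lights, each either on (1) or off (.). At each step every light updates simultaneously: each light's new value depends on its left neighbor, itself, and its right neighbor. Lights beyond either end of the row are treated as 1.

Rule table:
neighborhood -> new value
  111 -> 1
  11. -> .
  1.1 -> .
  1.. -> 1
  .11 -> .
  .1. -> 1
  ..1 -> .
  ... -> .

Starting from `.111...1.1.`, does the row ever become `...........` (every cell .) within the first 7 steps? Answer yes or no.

no

step 1: ..1.1..1.1.
step 2: 1.1.11.1.1.
step 3: ..1....1.1.
step 4: 1.11...1.1.
step 5: ....1..1.1.
step 6: 1...11.1.1.
step 7: .1.....1.1.
step 7 is .1.....1.1., still not uniform .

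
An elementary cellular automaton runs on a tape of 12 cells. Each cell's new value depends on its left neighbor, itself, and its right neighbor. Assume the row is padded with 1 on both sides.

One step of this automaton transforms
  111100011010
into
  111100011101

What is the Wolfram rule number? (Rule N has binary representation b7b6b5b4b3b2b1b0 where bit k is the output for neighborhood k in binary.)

position 0: 111 → 1  (bit 7 = 1)
position 3: 110 → 1  (bit 6 = 1)
position 9: 101 → 1  (bit 5 = 1)
position 4: 100 → 0  (bit 4 = 0)
position 7: 011 → 1  (bit 3 = 1)
position 10: 010 → 0  (bit 2 = 0)
position 6: 001 → 0  (bit 1 = 0)
position 5: 000 → 0  (bit 0 = 0)
bits b7..b0 = 11101000 = 232

232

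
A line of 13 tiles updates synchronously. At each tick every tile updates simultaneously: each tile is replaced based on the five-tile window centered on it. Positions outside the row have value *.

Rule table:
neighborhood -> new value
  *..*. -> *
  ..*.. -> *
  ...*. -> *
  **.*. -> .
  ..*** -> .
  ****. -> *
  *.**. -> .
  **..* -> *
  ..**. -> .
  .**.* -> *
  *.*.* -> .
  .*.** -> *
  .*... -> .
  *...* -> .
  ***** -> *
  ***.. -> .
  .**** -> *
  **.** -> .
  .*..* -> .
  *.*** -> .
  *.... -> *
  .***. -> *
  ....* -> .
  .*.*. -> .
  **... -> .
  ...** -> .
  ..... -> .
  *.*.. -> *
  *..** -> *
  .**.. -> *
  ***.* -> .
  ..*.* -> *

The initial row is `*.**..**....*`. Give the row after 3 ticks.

...***.*.*...
....*....*...
.*.**.*.**...

.*.**.*.**...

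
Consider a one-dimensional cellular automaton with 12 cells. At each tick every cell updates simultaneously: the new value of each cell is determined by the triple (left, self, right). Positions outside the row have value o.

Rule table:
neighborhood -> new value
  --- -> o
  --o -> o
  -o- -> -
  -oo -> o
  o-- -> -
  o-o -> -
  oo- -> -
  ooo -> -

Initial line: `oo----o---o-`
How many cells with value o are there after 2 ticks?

6

---ooo--oo--
-ooo---oo--o
count of o: 6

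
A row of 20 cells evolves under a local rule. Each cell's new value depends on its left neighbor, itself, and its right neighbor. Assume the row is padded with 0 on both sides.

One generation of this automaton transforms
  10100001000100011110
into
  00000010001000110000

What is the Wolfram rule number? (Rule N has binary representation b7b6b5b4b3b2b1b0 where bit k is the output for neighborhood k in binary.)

10

position 16: 111 → 0  (bit 7 = 0)
position 18: 110 → 0  (bit 6 = 0)
position 1: 101 → 0  (bit 5 = 0)
position 3: 100 → 0  (bit 4 = 0)
position 15: 011 → 1  (bit 3 = 1)
position 0: 010 → 0  (bit 2 = 0)
position 6: 001 → 1  (bit 1 = 1)
position 4: 000 → 0  (bit 0 = 0)
bits b7..b0 = 00001010 = 10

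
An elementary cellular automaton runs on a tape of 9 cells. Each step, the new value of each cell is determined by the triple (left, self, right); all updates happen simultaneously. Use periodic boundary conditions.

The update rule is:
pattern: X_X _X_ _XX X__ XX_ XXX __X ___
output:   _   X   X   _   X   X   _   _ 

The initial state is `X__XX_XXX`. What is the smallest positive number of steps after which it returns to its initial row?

1

step 1: X__XX_XXX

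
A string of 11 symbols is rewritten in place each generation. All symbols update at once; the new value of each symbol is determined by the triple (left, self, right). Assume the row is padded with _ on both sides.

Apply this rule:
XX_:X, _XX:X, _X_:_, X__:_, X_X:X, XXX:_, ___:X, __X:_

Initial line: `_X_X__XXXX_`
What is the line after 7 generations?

__X___X__X_
X___X______
__X___XXXXX
X___X_X___X
__X__X__X__
X_________X
__XXXXXXX__

__XXXXXXX__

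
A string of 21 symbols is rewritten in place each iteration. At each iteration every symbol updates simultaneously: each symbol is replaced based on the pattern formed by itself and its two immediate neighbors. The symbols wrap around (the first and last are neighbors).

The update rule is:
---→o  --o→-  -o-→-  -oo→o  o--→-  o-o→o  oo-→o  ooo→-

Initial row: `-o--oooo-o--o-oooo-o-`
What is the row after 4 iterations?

iteration 1: ----o--oo----oo--oo--
iteration 2: ooo----oo-oo-oo--oo-o
iteration 3: --o-oo-oooooooo--oooo
iteration 4: ---ooooo------o--o--o

---ooooo------o--o--o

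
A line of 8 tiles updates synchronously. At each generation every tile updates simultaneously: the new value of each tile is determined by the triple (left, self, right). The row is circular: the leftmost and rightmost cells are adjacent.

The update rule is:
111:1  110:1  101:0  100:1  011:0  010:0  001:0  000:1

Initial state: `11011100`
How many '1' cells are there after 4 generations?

4

01001110
00100111
10010011
11001001
count of 1: 4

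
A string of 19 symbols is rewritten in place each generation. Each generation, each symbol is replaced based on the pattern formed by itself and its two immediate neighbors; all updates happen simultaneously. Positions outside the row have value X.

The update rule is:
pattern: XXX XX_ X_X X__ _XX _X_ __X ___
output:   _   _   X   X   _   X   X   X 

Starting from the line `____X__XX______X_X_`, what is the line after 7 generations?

generation 1: XXXXXXX__XXXXXXXXXX
generation 2: _______XX__________
generation 3: XXXXXXX__XXXXXXXXXX  (repeats generation 1; period 2)
generation 7: XXXXXXX__XXXXXXXXXX

XXXXXXX__XXXXXXXXXX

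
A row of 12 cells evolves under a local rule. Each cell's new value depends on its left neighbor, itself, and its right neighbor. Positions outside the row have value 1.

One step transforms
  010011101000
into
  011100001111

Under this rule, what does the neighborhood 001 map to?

At position 3 the neighborhood is 001; the next row has 1 there.

1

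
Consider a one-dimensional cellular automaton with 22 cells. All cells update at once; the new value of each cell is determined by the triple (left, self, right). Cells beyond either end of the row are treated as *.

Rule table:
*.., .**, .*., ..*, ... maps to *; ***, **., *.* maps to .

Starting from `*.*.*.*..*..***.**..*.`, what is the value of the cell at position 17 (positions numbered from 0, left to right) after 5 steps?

step 1: ..*.*.*******...*.***.
step 2: ***.*.*......****.*...
step 3: ....*.********....****
step 4: *****.*.......*****...
step 5: ......*********....***
position 17 holds .

.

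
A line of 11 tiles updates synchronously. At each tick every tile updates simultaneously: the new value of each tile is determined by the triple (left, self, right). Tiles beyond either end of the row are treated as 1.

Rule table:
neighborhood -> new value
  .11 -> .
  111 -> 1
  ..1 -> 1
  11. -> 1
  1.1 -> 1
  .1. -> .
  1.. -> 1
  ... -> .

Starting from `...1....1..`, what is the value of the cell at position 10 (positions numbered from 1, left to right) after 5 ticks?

1

tick 1: 1.1.1..1.11
tick 2: 11.1.11.1.1
tick 3: 111.1.11.1.
tick 4: 1111.1.11.1
tick 5: 11111.1.11.
position 10 holds 1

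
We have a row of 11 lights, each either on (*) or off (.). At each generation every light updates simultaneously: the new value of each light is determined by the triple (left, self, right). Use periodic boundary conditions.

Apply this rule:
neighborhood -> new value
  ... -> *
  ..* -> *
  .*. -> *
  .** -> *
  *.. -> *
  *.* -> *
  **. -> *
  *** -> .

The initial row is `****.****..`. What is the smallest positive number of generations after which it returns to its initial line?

2

generation 1: *..***..***
generation 2: ****.****..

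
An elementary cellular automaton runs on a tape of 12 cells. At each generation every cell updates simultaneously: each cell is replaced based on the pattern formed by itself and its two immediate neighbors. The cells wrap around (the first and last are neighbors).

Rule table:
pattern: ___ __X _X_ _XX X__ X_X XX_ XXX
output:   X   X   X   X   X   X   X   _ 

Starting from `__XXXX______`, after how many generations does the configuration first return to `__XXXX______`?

XXX__XXXXXXX
__XXXX______

2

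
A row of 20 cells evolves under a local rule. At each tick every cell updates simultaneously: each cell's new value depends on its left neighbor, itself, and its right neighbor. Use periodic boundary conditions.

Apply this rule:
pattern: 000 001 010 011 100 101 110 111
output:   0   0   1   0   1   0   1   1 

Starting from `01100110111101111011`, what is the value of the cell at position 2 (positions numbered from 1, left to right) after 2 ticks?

00110010011100111001
10011011001110011101
position 2 holds 0

0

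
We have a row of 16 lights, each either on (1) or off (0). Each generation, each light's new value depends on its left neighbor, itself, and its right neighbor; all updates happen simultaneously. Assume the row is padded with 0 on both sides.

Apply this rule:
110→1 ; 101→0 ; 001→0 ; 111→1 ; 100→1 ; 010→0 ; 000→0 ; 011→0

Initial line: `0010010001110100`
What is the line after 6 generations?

0000000010010001

0001001000110010
0000100100011001
0000010010001100
0000001001000110
0000000100100011
0000000010010001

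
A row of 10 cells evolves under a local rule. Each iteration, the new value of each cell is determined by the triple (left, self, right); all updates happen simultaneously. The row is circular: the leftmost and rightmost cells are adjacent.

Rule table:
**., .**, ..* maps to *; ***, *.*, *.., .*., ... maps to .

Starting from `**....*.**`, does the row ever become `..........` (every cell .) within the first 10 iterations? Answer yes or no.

no

iteration 1: .*...*..*.
iteration 2: *...*..*..
iteration 3: ...*..*..*
iteration 4: ..*..*..*.
iteration 5: .*..*..*..
iteration 6: *..*..*...
iteration 7: ..*..*...*
iteration 8: .*..*...*.
iteration 9: *..*...*..
iteration 10: ..*...*..*
iteration 10 is ..*...*..*, still not uniform .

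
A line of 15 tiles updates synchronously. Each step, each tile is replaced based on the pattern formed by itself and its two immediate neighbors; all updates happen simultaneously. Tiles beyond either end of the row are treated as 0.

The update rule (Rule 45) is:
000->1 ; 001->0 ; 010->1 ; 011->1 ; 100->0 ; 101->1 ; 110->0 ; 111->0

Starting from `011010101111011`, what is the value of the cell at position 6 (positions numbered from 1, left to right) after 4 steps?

010111111000110
011100000010100
010001111011101
010101000110011
position 6 holds 1

1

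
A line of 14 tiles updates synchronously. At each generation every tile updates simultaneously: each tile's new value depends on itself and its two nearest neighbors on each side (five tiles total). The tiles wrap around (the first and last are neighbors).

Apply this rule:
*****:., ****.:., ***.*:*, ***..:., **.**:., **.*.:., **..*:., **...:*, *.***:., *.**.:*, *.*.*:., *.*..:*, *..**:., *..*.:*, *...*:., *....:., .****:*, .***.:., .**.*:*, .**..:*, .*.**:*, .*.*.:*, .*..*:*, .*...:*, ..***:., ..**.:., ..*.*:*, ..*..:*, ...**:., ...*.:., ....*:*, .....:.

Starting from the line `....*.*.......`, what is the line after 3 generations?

..*.****......
*.**.*..*.....
****.*****..*.

****.*****..*.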